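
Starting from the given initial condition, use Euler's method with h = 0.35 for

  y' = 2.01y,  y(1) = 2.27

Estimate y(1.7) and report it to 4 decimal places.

6.5873

Euler: y_{n+1} = y_n + h·f(x_n, y_n).
x=1.000000, y=2.270000: f=4.562700 → y ← 2.270000 + 0.35·4.562700 = 3.866945
x=1.350000, y=3.866945: f=7.772559 → y ← 3.866945 + 0.35·7.772559 = 6.587341
y(1.7) ≈ 6.5873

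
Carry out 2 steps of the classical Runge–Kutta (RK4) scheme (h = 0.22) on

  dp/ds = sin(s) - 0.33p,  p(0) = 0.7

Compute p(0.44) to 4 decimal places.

RK4: k1 = f(s_n, p_n); k2 = f(s_n + h/2, p_n + (h/2)·k1); k3 = f(s_n + h/2, p_n + (h/2)·k2); k4 = f(s_n + h, p_n + h·k3); p_{n+1} = p_n + (h/6)·(k1 + 2k2 + 2k3 + k4).
s=0.000000, p=0.700000:
  k1 = f(0.000000, 0.700000) = -0.231000
  k2 = f(0.110000, 0.674590) = -0.112836
  k3 = f(0.110000, 0.687588) = -0.117126
  k4 = f(0.220000, 0.674232) = -0.004267
  p ← 0.700000 + (0.22/6)·(k1 + 2k2 + 2k3 + k4) = 0.674510
s=0.220000, p=0.674510:
  k1 = f(0.220000, 0.674510) = -0.004359
  k2 = f(0.330000, 0.674030) = 0.101613
  k3 = f(0.330000, 0.685687) = 0.097766
  k4 = f(0.440000, 0.696018) = 0.196253
  p ← 0.674510 + (0.22/6)·(k1 + 2k2 + 2k3 + k4) = 0.696167
p(0.44) ≈ 0.6962

0.6962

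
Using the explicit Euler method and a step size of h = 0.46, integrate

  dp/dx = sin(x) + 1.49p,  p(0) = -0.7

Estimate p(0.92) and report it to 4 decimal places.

-1.7842

Euler: p_{n+1} = p_n + h·f(x_n, p_n).
x=0.000000, p=-0.700000: f=-1.043000 → p ← -0.700000 + 0.46·(-1.043000) = -1.179780
x=0.460000, p=-1.179780: f=-1.313924 → p ← -1.179780 + 0.46·(-1.313924) = -1.784185
p(0.92) ≈ -1.7842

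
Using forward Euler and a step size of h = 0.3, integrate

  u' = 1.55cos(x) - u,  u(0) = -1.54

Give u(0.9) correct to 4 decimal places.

0.3944

Euler: u_{n+1} = u_n + h·f(x_n, u_n).
x=0.000000, u=-1.540000: f=3.090000 → u ← -1.540000 + 0.3·3.090000 = -0.613000
x=0.300000, u=-0.613000: f=2.093772 → u ← -0.613000 + 0.3·2.093772 = 0.015131
x=0.600000, u=0.015131: f=1.264139 → u ← 0.015131 + 0.3·1.264139 = 0.394373
u(0.9) ≈ 0.3944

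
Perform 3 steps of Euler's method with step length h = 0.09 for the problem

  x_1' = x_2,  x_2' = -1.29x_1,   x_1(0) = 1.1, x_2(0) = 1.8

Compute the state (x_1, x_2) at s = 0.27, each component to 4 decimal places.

1.5498, 1.3618

Euler on (x_1,x_2): x_1_{n+1} = x_1_n + h·x_1', x_2_{n+1} = x_2_n + h·x_2'.
0.000000: (1.100000, 1.800000); f=(1.800000, -1.419000) → (1.262000, 1.672290)
0.090000: (1.262000, 1.672290); f=(1.672290, -1.627980) → (1.412506, 1.525772)
0.180000: (1.412506, 1.525772); f=(1.525772, -1.822133) → (1.549826, 1.361780)
(x_1(0.27), x_2(0.27)) ≈ (1.5498, 1.3618)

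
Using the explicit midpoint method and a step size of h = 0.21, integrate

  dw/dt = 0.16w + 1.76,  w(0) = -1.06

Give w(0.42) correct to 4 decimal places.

-0.3692

Midpoint: k1 = f(t_n, w_n); k2 = f(t_n + h/2, w_n + (h/2)·k1); w_{n+1} = w_n + h·k2.
t=0.000000, w=-1.060000:
  k1 = f(0.000000, -1.060000) = 1.590400
  k2 = f(0.105000, -0.893008) = 1.617119
  w ← -1.060000 + 0.21·1.617119 = -0.720405
t=0.210000, w=-0.720405:
  k1 = f(0.210000, -0.720405) = 1.644735
  k2 = f(0.315000, -0.547708) = 1.672367
  w ← -0.720405 + 0.21·1.672367 = -0.369208
w(0.42) ≈ -0.3692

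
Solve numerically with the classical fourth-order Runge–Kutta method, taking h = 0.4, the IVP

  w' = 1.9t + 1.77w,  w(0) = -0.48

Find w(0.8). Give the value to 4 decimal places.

-0.9450

RK4: k1 = f(t_n, w_n); k2 = f(t_n + h/2, w_n + (h/2)·k1); k3 = f(t_n + h/2, w_n + (h/2)·k2); k4 = f(t_n + h, w_n + h·k3); w_{n+1} = w_n + (h/6)·(k1 + 2k2 + 2k3 + k4).
t=0.000000, w=-0.480000:
  k1 = f(0.000000, -0.480000) = -0.849600
  k2 = f(0.200000, -0.649920) = -0.770358
  k3 = f(0.200000, -0.634072) = -0.742307
  k4 = f(0.400000, -0.776923) = -0.615153
  w ← -0.480000 + (0.4/6)·(k1 + 2k2 + 2k3 + k4) = -0.779339
t=0.400000, w=-0.779339:
  k1 = f(0.400000, -0.779339) = -0.619430
  k2 = f(0.600000, -0.903225) = -0.458708
  k3 = f(0.600000, -0.871081) = -0.401813
  k4 = f(0.800000, -0.940064) = -0.143913
  w ← -0.779339 + (0.4/6)·(k1 + 2k2 + 2k3 + k4) = -0.944965
w(0.8) ≈ -0.9450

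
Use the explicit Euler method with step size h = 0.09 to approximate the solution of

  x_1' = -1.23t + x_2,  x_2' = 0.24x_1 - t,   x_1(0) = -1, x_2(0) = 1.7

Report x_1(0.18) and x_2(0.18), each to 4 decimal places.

-0.7059, 1.6520

Euler on (x_1,x_2): x_1_{n+1} = x_1_n + h·x_1', x_2_{n+1} = x_2_n + h·x_2'.
0.000000: (-1.000000, 1.700000); f=(1.700000, -0.240000) → (-0.847000, 1.678400)
0.090000: (-0.847000, 1.678400); f=(1.567700, -0.293280) → (-0.705907, 1.652005)
(x_1(0.18), x_2(0.18)) ≈ (-0.7059, 1.6520)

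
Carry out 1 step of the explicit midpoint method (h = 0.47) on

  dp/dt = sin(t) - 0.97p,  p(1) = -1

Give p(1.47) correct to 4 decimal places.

Midpoint: k1 = f(t_n, p_n); k2 = f(t_n + h/2, p_n + (h/2)·k1); p_{n+1} = p_n + h·k2.
t=1.000000, p=-1.000000:
  k1 = f(1.000000, -1.000000) = 1.811471
  k2 = f(1.235000, -0.574304) = 1.501223
  p ← -1.000000 + 0.47·1.501223 = -0.294425
p(1.47) ≈ -0.2944

-0.2944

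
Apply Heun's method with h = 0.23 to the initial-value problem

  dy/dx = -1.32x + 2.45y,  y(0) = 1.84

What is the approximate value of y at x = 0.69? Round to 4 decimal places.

8.8680

Heun: k1 = f(x_n, y_n); k2 = f(x_n + h, y_n + h·k1); y_{n+1} = y_n + (h/2)·(k1 + k2).
x=0.000000, y=1.840000:
  k1 = f(0.000000, 1.840000) = 4.508000
  k2 = f(0.230000, 2.876840) = 6.744658
  y ← 1.840000 + (0.23/2)·(4.508000 + 6.744658) = 3.134056
x=0.230000, y=3.134056:
  k1 = f(0.230000, 3.134056) = 7.374836
  k2 = f(0.460000, 4.830268) = 11.226957
  y ← 3.134056 + (0.23/2)·(7.374836 + 11.226957) = 5.273262
x=0.460000, y=5.273262:
  k1 = f(0.460000, 5.273262) = 12.312292
  k2 = f(0.690000, 8.105089) = 18.946668
  y ← 5.273262 + (0.23/2)·(12.312292 + 18.946668) = 8.868042
y(0.69) ≈ 8.8680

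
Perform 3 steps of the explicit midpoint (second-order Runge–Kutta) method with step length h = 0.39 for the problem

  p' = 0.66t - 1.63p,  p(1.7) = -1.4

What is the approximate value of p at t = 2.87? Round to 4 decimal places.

Midpoint: k1 = f(t_n, p_n); k2 = f(t_n + h/2, p_n + (h/2)·k1); p_{n+1} = p_n + h·k2.
t=1.700000, p=-1.400000:
  k1 = f(1.700000, -1.400000) = 3.404000
  k2 = f(1.895000, -0.736220) = 2.450739
  p ← -1.400000 + 0.39·2.450739 = -0.444212
t=2.090000, p=-0.444212:
  k1 = f(2.090000, -0.444212) = 2.103465
  k2 = f(2.285000, -0.034036) = 1.563579
  p ← -0.444212 + 0.39·1.563579 = 0.165584
t=2.480000, p=0.165584:
  k1 = f(2.480000, 0.165584) = 1.366898
  k2 = f(2.675000, 0.432129) = 1.061130
  p ← 0.165584 + 0.39·1.061130 = 0.579424
p(2.87) ≈ 0.5794

0.5794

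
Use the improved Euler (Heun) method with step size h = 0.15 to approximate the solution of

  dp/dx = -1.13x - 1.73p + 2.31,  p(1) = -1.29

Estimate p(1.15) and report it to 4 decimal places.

-0.8574

Heun: k1 = f(x_n, p_n); k2 = f(x_n + h, p_n + h·k1); p_{n+1} = p_n + (h/2)·(k1 + k2).
x=1.000000, p=-1.290000:
  k1 = f(1.000000, -1.290000) = 3.411700
  k2 = f(1.150000, -0.778245) = 2.356864
  p ← -1.290000 + (0.15/2)·(3.411700 + 2.356864) = -0.857358
p(1.15) ≈ -0.8574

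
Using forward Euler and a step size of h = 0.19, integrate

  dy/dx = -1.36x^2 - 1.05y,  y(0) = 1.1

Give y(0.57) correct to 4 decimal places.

Euler: y_{n+1} = y_n + h·f(x_n, y_n).
x=0.000000, y=1.100000: f=-1.155000 → y ← 1.100000 + 0.19·(-1.155000) = 0.880550
x=0.190000, y=0.880550: f=-0.973674 → y ← 0.880550 + 0.19·(-0.973674) = 0.695552
x=0.380000, y=0.695552: f=-0.926714 → y ← 0.695552 + 0.19·(-0.926714) = 0.519476
y(0.57) ≈ 0.5195

0.5195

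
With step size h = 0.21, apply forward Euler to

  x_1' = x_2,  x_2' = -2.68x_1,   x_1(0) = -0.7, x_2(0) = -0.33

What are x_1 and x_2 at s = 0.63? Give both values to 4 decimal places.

-0.6515, 0.9223

Euler on (x_1,x_2): x_1_{n+1} = x_1_n + h·x_1', x_2_{n+1} = x_2_n + h·x_2'.
0.000000: (-0.700000, -0.330000); f=(-0.330000, 1.876000) → (-0.769300, 0.063960)
0.210000: (-0.769300, 0.063960); f=(0.063960, 2.061724) → (-0.755868, 0.496922)
0.420000: (-0.755868, 0.496922); f=(0.496922, 2.025727) → (-0.651515, 0.922325)
(x_1(0.63), x_2(0.63)) ≈ (-0.6515, 0.9223)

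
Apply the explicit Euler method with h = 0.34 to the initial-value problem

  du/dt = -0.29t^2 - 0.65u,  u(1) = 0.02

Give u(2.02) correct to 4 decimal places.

-0.4666

Euler: u_{n+1} = u_n + h·f(t_n, u_n).
t=1.000000, u=0.020000: f=-0.303000 → u ← 0.020000 + 0.34·(-0.303000) = -0.083020
t=1.340000, u=-0.083020: f=-0.466761 → u ← -0.083020 + 0.34·(-0.466761) = -0.241719
t=1.680000, u=-0.241719: f=-0.661379 → u ← -0.241719 + 0.34·(-0.661379) = -0.466588
u(2.02) ≈ -0.4666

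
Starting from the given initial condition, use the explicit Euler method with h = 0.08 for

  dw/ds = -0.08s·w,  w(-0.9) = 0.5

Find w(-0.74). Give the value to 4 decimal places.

0.5055

Euler: w_{n+1} = w_n + h·f(s_n, w_n).
s=-0.900000, w=0.500000: f=0.036000 → w ← 0.500000 + 0.08·0.036000 = 0.502880
s=-0.820000, w=0.502880: f=0.032989 → w ← 0.502880 + 0.08·0.032989 = 0.505519
w(-0.74) ≈ 0.5055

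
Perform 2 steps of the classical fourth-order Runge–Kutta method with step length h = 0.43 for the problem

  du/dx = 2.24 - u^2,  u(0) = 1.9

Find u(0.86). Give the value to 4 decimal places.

RK4: k1 = f(x_n, u_n); k2 = f(x_n + h/2, u_n + (h/2)·k1); k3 = f(x_n + h/2, u_n + (h/2)·k2); k4 = f(x_n + h, u_n + h·k3); u_{n+1} = u_n + (h/6)·(k1 + 2k2 + 2k3 + k4).
x=0.000000, u=1.900000:
  k1 = f(0.000000, 1.900000) = -1.370000
  k2 = f(0.215000, 1.605450) = -0.337470
  k3 = f(0.215000, 1.827444) = -1.099552
  k4 = f(0.430000, 1.427193) = 0.203121
  u ← 1.900000 + (0.43/6)·(k1 + 2k2 + 2k3 + k4) = 1.610401
x=0.430000, u=1.610401:
  k1 = f(0.430000, 1.610401) = -0.353390
  k2 = f(0.645000, 1.534422) = -0.114450
  k3 = f(0.645000, 1.585794) = -0.274742
  k4 = f(0.860000, 1.492261) = 0.013156
  u ← 1.610401 + (0.43/6)·(k1 + 2k2 + 2k3 + k4) = 1.530233
u(0.86) ≈ 1.5302

1.5302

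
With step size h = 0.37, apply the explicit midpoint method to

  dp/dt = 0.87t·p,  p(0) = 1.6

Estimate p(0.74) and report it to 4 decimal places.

Midpoint: k1 = f(t_n, p_n); k2 = f(t_n + h/2, p_n + (h/2)·k1); p_{n+1} = p_n + h·k2.
t=0.000000, p=1.600000:
  k1 = f(0.000000, 1.600000) = 0.000000
  k2 = f(0.185000, 1.600000) = 0.257520
  p ← 1.600000 + 0.37·0.257520 = 1.695282
t=0.370000, p=1.695282:
  k1 = f(0.370000, 1.695282) = 0.545711
  k2 = f(0.555000, 1.796239) = 0.867314
  p ← 1.695282 + 0.37·0.867314 = 2.016189
p(0.74) ≈ 2.0162

2.0162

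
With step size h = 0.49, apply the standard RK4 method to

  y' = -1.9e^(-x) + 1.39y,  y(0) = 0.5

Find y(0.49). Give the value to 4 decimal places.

RK4: k1 = f(x_n, y_n); k2 = f(x_n + h/2, y_n + (h/2)·k1); k3 = f(x_n + h/2, y_n + (h/2)·k2); k4 = f(x_n + h, y_n + h·k3); y_{n+1} = y_n + (h/6)·(k1 + 2k2 + 2k3 + k4).
x=0.000000, y=0.500000:
  k1 = f(0.000000, 0.500000) = -1.205000
  k2 = f(0.245000, 0.204775) = -1.202501
  k3 = f(0.245000, 0.205387) = -1.201650
  k4 = f(0.490000, -0.088809) = -1.287434
  y ← 0.500000 + (0.49/6)·(k1 + 2k2 + 2k3 + k4) = -0.096227
y(0.49) ≈ -0.0962

-0.0962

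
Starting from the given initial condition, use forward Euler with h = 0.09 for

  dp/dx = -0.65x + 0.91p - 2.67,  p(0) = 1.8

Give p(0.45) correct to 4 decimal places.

Euler: p_{n+1} = p_n + h·f(x_n, p_n).
x=0.000000, p=1.800000: f=-1.032000 → p ← 1.800000 + 0.09·(-1.032000) = 1.707120
x=0.090000, p=1.707120: f=-1.175021 → p ← 1.707120 + 0.09·(-1.175021) = 1.601368
x=0.180000, p=1.601368: f=-1.329755 → p ← 1.601368 + 0.09·(-1.329755) = 1.481690
x=0.270000, p=1.481690: f=-1.497162 → p ← 1.481690 + 0.09·(-1.497162) = 1.346946
x=0.360000, p=1.346946: f=-1.678280 → p ← 1.346946 + 0.09·(-1.678280) = 1.195900
p(0.45) ≈ 1.1959

1.1959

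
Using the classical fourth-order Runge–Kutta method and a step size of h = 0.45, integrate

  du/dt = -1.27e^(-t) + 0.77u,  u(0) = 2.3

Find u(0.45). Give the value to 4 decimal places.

2.6951

RK4: k1 = f(t_n, u_n); k2 = f(t_n + h/2, u_n + (h/2)·k1); k3 = f(t_n + h/2, u_n + (h/2)·k2); k4 = f(t_n + h, u_n + h·k3); u_{n+1} = u_n + (h/6)·(k1 + 2k2 + 2k3 + k4).
t=0.000000, u=2.300000:
  k1 = f(0.000000, 2.300000) = 0.501000
  k2 = f(0.225000, 2.412725) = 0.843683
  k3 = f(0.225000, 2.489829) = 0.903052
  k4 = f(0.450000, 2.706374) = 1.274120
  u ← 2.300000 + (0.45/6)·(k1 + 2k2 + 2k3 + k4) = 2.695144
u(0.45) ≈ 2.6951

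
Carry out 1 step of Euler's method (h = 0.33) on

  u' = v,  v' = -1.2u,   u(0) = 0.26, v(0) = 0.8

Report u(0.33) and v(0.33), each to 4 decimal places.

0.5240, 0.6970

Euler on (u,v): u_{n+1} = u_n + h·u', v_{n+1} = v_n + h·v'.
0.000000: (0.260000, 0.800000); f=(0.800000, -0.312000) → (0.524000, 0.697040)
(u(0.33), v(0.33)) ≈ (0.5240, 0.6970)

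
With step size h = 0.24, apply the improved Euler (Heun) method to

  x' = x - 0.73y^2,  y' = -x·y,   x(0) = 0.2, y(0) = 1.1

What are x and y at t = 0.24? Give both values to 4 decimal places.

Heun on (x,y): k1 = f(t_n, state_n); k2 = f(t_n + h, state_n + h·k1); state_{n+1} = state_n + (h/2)·(k1 + k2).
0.000000: (0.200000, 1.100000)
  k1 = (-0.683300, -0.220000)
  predictor → (0.036008, 1.047200)
  k2 = (-0.764530, -0.037708)
  → (0.026260, 1.069075)
(x(0.24), y(0.24)) ≈ (0.0263, 1.0691)

0.0263, 1.0691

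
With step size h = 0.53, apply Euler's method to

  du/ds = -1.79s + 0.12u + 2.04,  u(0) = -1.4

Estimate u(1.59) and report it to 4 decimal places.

0.2294

Euler: u_{n+1} = u_n + h·f(s_n, u_n).
s=0.000000, u=-1.400000: f=1.872000 → u ← -1.400000 + 0.53·1.872000 = -0.407840
s=0.530000, u=-0.407840: f=1.042359 → u ← -0.407840 + 0.53·1.042359 = 0.144610
s=1.060000, u=0.144610: f=0.159953 → u ← 0.144610 + 0.53·0.159953 = 0.229386
u(1.59) ≈ 0.2294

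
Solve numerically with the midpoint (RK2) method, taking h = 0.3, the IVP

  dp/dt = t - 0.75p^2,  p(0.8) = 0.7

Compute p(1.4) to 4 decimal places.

1.0311

Midpoint: k1 = f(t_n, p_n); k2 = f(t_n + h/2, p_n + (h/2)·k1); p_{n+1} = p_n + h·k2.
t=0.800000, p=0.700000:
  k1 = f(0.800000, 0.700000) = 0.432500
  k2 = f(0.950000, 0.764875) = 0.511225
  p ← 0.700000 + 0.3·0.511225 = 0.853367
t=1.100000, p=0.853367:
  k1 = f(1.100000, 0.853367) = 0.553823
  k2 = f(1.250000, 0.936441) = 0.592309
  p ← 0.853367 + 0.3·0.592309 = 1.031060
p(1.4) ≈ 1.0311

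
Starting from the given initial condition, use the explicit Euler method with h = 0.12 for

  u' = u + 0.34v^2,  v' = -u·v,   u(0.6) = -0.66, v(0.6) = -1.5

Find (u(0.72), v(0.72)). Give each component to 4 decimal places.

-0.6474, -1.6188

Euler on (u,v): u_{n+1} = u_n + h·u', v_{n+1} = v_n + h·v'.
0.600000: (-0.660000, -1.500000); f=(0.105000, -0.990000) → (-0.647400, -1.618800)
(u(0.72), v(0.72)) ≈ (-0.6474, -1.6188)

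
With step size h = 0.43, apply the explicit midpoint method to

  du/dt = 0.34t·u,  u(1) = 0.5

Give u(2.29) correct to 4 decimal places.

Midpoint: k1 = f(t_n, u_n); k2 = f(t_n + h/2, u_n + (h/2)·k1); u_{n+1} = u_n + h·k2.
t=1.000000, u=0.500000:
  k1 = f(1.000000, 0.500000) = 0.170000
  k2 = f(1.215000, 0.536550) = 0.221649
  u ← 0.500000 + 0.43·0.221649 = 0.595309
t=1.430000, u=0.595309:
  k1 = f(1.430000, 0.595309) = 0.289439
  k2 = f(1.645000, 0.657538) = 0.367761
  u ← 0.595309 + 0.43·0.367761 = 0.753446
t=1.860000, u=0.753446:
  k1 = f(1.860000, 0.753446) = 0.476479
  k2 = f(2.075000, 0.855889) = 0.603830
  u ← 0.753446 + 0.43·0.603830 = 1.013093
u(2.29) ≈ 1.0131

1.0131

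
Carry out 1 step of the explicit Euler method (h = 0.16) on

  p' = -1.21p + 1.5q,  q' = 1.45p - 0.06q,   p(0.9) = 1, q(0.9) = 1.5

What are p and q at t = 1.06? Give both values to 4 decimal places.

1.1664, 1.7176

Euler on (p,q): p_{n+1} = p_n + h·p', q_{n+1} = q_n + h·q'.
0.900000: (1.000000, 1.500000); f=(1.040000, 1.360000) → (1.166400, 1.717600)
(p(1.06), q(1.06)) ≈ (1.1664, 1.7176)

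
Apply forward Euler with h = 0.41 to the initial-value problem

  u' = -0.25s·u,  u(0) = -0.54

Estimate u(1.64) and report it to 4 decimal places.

Euler: u_{n+1} = u_n + h·f(s_n, u_n).
s=0.000000, u=-0.540000: f=0.000000 → u ← -0.540000 + 0.41·0.000000 = -0.540000
s=0.410000, u=-0.540000: f=0.055350 → u ← -0.540000 + 0.41·0.055350 = -0.517307
s=0.820000, u=-0.517307: f=0.106048 → u ← -0.517307 + 0.41·0.106048 = -0.473827
s=1.230000, u=-0.473827: f=0.145702 → u ← -0.473827 + 0.41·0.145702 = -0.414089
u(1.64) ≈ -0.4141

-0.4141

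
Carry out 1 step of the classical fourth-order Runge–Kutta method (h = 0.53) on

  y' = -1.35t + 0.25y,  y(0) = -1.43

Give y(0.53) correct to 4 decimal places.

RK4: k1 = f(t_n, y_n); k2 = f(t_n + h/2, y_n + (h/2)·k1); k3 = f(t_n + h/2, y_n + (h/2)·k2); k4 = f(t_n + h, y_n + h·k3); y_{n+1} = y_n + (h/6)·(k1 + 2k2 + 2k3 + k4).
t=0.000000, y=-1.430000:
  k1 = f(0.000000, -1.430000) = -0.357500
  k2 = f(0.265000, -1.524737) = -0.738934
  k3 = f(0.265000, -1.625818) = -0.764204
  k4 = f(0.530000, -1.835028) = -1.174257
  y ← -1.430000 + (0.53/6)·(k1 + 2k2 + 2k3 + k4) = -1.830860
y(0.53) ≈ -1.8309

-1.8309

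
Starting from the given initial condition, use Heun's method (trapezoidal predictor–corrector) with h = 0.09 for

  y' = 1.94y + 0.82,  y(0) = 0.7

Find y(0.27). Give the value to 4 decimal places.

1.4685

Heun: k1 = f(t_n, y_n); k2 = f(t_n + h, y_n + h·k1); y_{n+1} = y_n + (h/2)·(k1 + k2).
t=0.000000, y=0.700000:
  k1 = f(0.000000, 0.700000) = 2.178000
  k2 = f(0.090000, 0.896020) = 2.558279
  y ← 0.700000 + (0.09/2)·(2.178000 + 2.558279) = 0.913133
t=0.090000, y=0.913133:
  k1 = f(0.090000, 0.913133) = 2.591477
  k2 = f(0.180000, 1.146365) = 3.043949
  y ← 0.913133 + (0.09/2)·(2.591477 + 3.043949) = 1.166727
t=0.180000, y=1.166727:
  k1 = f(0.180000, 1.166727) = 3.083450
  k2 = f(0.270000, 1.444237) = 3.621820
  y ← 1.166727 + (0.09/2)·(3.083450 + 3.621820) = 1.468464
y(0.27) ≈ 1.4685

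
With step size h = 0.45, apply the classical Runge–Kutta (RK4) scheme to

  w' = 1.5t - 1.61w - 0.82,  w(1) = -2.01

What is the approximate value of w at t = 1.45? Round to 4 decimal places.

-0.6380

RK4: k1 = f(t_n, w_n); k2 = f(t_n + h/2, w_n + (h/2)·k1); k3 = f(t_n + h/2, w_n + (h/2)·k2); k4 = f(t_n + h, w_n + h·k3); w_{n+1} = w_n + (h/6)·(k1 + 2k2 + 2k3 + k4).
t=1.000000, w=-2.010000:
  k1 = f(1.000000, -2.010000) = 3.916100
  k2 = f(1.225000, -1.128877) = 2.834993
  k3 = f(1.225000, -1.372127) = 3.226624
  k4 = f(1.450000, -0.558019) = 2.253411
  w ← -2.010000 + (0.45/6)·(k1 + 2k2 + 2k3 + k4) = -0.638044
w(1.45) ≈ -0.6380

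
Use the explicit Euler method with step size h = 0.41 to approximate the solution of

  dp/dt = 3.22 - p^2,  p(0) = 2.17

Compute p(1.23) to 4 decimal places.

Euler: p_{n+1} = p_n + h·f(t_n, p_n).
t=0.000000, p=2.170000: f=-1.488900 → p ← 2.170000 + 0.41·(-1.488900) = 1.559551
t=0.410000, p=1.559551: f=0.787801 → p ← 1.559551 + 0.41·0.787801 = 1.882549
t=0.820000, p=1.882549: f=-0.323992 → p ← 1.882549 + 0.41·(-0.323992) = 1.749713
p(1.23) ≈ 1.7497

1.7497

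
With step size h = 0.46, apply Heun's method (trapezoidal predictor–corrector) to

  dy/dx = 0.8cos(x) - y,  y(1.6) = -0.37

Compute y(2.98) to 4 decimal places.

Heun: k1 = f(x_n, y_n); k2 = f(x_n + h, y_n + h·k1); y_{n+1} = y_n + (h/2)·(k1 + k2).
x=1.600000, y=-0.370000:
  k1 = f(1.600000, -0.370000) = 0.346640
  k2 = f(2.060000, -0.210545) = -0.165393
  y ← -0.370000 + (0.46/2)·(0.346640 + (-0.165393)) = -0.328313
x=2.060000, y=-0.328313:
  k1 = f(2.060000, -0.328313) = -0.047625
  k2 = f(2.520000, -0.350221) = -0.300141
  y ← -0.328313 + (0.46/2)·(-0.047625 + (-0.300141)) = -0.408299
x=2.520000, y=-0.408299:
  k1 = f(2.520000, -0.408299) = -0.242062
  k2 = f(2.980000, -0.519648) = -0.269930
  y ← -0.408299 + (0.46/2)·(-0.242062 + (-0.269930)) = -0.526058
y(2.98) ≈ -0.5261

-0.5261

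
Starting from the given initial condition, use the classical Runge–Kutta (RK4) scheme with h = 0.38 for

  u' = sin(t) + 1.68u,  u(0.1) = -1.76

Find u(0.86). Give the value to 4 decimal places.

-5.7180

RK4: k1 = f(t_n, u_n); k2 = f(t_n + h/2, u_n + (h/2)·k1); k3 = f(t_n + h/2, u_n + (h/2)·k2); k4 = f(t_n + h, u_n + h·k3); u_{n+1} = u_n + (h/6)·(k1 + 2k2 + 2k3 + k4).
t=0.100000, u=-1.760000:
  k1 = f(0.100000, -1.760000) = -2.856967
  k2 = f(0.290000, -2.302824) = -3.582792
  k3 = f(0.290000, -2.440730) = -3.814475
  k4 = f(0.480000, -3.209500) = -4.930182
  u ← -1.760000 + (0.38/6)·(k1 + 2k2 + 2k3 + k4) = -3.190173
t=0.480000, u=-3.190173:
  k1 = f(0.480000, -3.190173) = -4.897712
  k2 = f(0.670000, -4.120738) = -6.301854
  k3 = f(0.670000, -4.387525) = -6.750057
  k4 = f(0.860000, -5.755195) = -8.910885
  u ← -3.190173 + (0.38/6)·(k1 + 2k2 + 2k3 + k4) = -5.717960
u(0.86) ≈ -5.7180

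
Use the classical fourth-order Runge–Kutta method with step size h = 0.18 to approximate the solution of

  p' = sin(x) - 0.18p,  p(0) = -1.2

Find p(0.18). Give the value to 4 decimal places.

RK4: k1 = f(x_n, p_n); k2 = f(x_n + h/2, p_n + (h/2)·k1); k3 = f(x_n + h/2, p_n + (h/2)·k2); k4 = f(x_n + h, p_n + h·k3); p_{n+1} = p_n + (h/6)·(k1 + 2k2 + 2k3 + k4).
x=0.000000, p=-1.200000:
  k1 = f(0.000000, -1.200000) = 0.216000
  k2 = f(0.090000, -1.180560) = 0.302379
  k3 = f(0.090000, -1.172786) = 0.300980
  k4 = f(0.180000, -1.145824) = 0.385278
  p ← -1.200000 + (0.18/6)·(k1 + 2k2 + 2k3 + k4) = -1.145760
p(0.18) ≈ -1.1458

-1.1458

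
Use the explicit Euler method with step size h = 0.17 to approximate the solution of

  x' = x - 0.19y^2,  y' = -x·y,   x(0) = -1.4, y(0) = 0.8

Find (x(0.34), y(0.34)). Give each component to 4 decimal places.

Euler on (x,y): x_{n+1} = x_n + h·x', y_{n+1} = y_n + h·y'.
0.000000: (-1.400000, 0.800000); f=(-1.521600, 1.120000) → (-1.658672, 0.990400)
0.170000: (-1.658672, 0.990400); f=(-1.845042, 1.642749) → (-1.972329, 1.269667)
(x(0.34), y(0.34)) ≈ (-1.9723, 1.2697)

-1.9723, 1.2697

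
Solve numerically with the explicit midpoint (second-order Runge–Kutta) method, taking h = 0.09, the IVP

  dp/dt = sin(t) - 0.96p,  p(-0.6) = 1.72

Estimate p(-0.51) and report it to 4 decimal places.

Midpoint: k1 = f(t_n, p_n); k2 = f(t_n + h/2, p_n + (h/2)·k1); p_{n+1} = p_n + h·k2.
t=-0.600000, p=1.720000:
  k1 = f(-0.600000, 1.720000) = -2.215842
  k2 = f(-0.555000, 1.620287) = -2.082419
  p ← 1.720000 + 0.09·(-2.082419) = 1.532582
p(-0.51) ≈ 1.5326

1.5326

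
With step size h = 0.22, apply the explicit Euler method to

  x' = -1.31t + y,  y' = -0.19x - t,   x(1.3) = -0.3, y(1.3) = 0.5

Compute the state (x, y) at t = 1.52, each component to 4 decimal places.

-0.5647, 0.2265

Euler on (x,y): x_{n+1} = x_n + h·x', y_{n+1} = y_n + h·y'.
1.300000: (-0.300000, 0.500000); f=(-1.203000, -1.243000) → (-0.564660, 0.226540)
(x(1.52), y(1.52)) ≈ (-0.5647, 0.2265)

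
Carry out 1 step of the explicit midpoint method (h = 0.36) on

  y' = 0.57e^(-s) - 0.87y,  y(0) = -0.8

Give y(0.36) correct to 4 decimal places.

-0.4494

Midpoint: k1 = f(s_n, y_n); k2 = f(s_n + h/2, y_n + (h/2)·k1); y_{n+1} = y_n + h·k2.
s=0.000000, y=-0.800000:
  k1 = f(0.000000, -0.800000) = 1.266000
  k2 = f(0.180000, -0.572120) = 0.973848
  y ← -0.800000 + 0.36·0.973848 = -0.449415
y(0.36) ≈ -0.4494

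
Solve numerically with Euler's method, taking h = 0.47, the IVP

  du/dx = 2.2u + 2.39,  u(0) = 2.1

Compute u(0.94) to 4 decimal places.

12.0961

Euler: u_{n+1} = u_n + h·f(x_n, u_n).
x=0.000000, u=2.100000: f=7.010000 → u ← 2.100000 + 0.47·7.010000 = 5.394700
x=0.470000, u=5.394700: f=14.258340 → u ← 5.394700 + 0.47·14.258340 = 12.096120
u(0.94) ≈ 12.0961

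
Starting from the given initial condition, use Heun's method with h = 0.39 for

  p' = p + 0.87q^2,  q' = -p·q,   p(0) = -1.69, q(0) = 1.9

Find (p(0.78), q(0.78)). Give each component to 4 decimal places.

4.2034, 0.9771

Heun on (p,q): k1 = f(t_n, state_n); k2 = f(t_n + h, state_n + h·k1); state_{n+1} = state_n + (h/2)·(k1 + k2).
0.000000: (-1.690000, 1.900000)
  k1 = (1.450700, 3.211000)
  predictor → (-1.124227, 3.152290)
  k2 = (7.520904, 3.543890)
  → (0.059463, 3.217203)
0.390000: (0.059463, 3.217203)
  k1 = (9.064309, -0.191304)
  predictor → (3.594543, 3.142595)
  k2 = (12.186579, -11.296194)
  → (4.203386, 0.977141)
(p(0.78), q(0.78)) ≈ (4.2034, 0.9771)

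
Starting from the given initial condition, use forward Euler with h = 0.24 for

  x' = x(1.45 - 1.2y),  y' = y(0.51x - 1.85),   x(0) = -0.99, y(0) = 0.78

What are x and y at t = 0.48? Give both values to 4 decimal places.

-1.3905, 0.1424

Euler on (x,y): x_{n+1} = x_n + h·x', y_{n+1} = y_n + h·y'.
0.000000: (-0.990000, 0.780000); f=(-0.508860, -1.836822) → (-1.112126, 0.339163)
0.240000: (-1.112126, 0.339163); f=(-1.159953, -0.819819) → (-1.390515, 0.142406)
(x(0.48), y(0.48)) ≈ (-1.3905, 0.1424)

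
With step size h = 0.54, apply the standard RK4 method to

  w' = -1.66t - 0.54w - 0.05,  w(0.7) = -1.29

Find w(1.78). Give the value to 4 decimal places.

-2.5163

RK4: k1 = f(t_n, w_n); k2 = f(t_n + h/2, w_n + (h/2)·k1); k3 = f(t_n + h/2, w_n + (h/2)·k2); k4 = f(t_n + h, w_n + h·k3); w_{n+1} = w_n + (h/6)·(k1 + 2k2 + 2k3 + k4).
t=0.700000, w=-1.290000:
  k1 = f(0.700000, -1.290000) = -0.515400
  k2 = f(0.970000, -1.429158) = -0.888455
  k3 = f(0.970000, -1.529883) = -0.834063
  k4 = f(1.240000, -1.740394) = -1.168587
  w ← -1.290000 + (0.54/6)·(k1 + 2k2 + 2k3 + k4) = -1.751612
t=1.240000, w=-1.751612:
  k1 = f(1.240000, -1.751612) = -1.162529
  k2 = f(1.510000, -2.065495) = -1.441233
  k3 = f(1.510000, -2.140745) = -1.400598
  k4 = f(1.780000, -2.507935) = -1.650515
  w ← -1.751612 + (0.54/6)·(k1 + 2k2 + 2k3 + k4) = -2.516316
w(1.78) ≈ -2.5163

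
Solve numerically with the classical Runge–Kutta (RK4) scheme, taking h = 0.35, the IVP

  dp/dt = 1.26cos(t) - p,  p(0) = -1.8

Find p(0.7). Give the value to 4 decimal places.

-0.3192

RK4: k1 = f(t_n, p_n); k2 = f(t_n + h/2, p_n + (h/2)·k1); k3 = f(t_n + h/2, p_n + (h/2)·k2); k4 = f(t_n + h, p_n + h·k3); p_{n+1} = p_n + (h/6)·(k1 + 2k2 + 2k3 + k4).
t=0.000000, p=-1.800000:
  k1 = f(0.000000, -1.800000) = 3.060000
  k2 = f(0.175000, -1.264500) = 2.505255
  k3 = f(0.175000, -1.361580) = 2.602336
  k4 = f(0.350000, -0.889182) = 2.072792
  p ← -1.800000 + (0.35/6)·(k1 + 2k2 + 2k3 + k4) = -0.904701
t=0.350000, p=-0.904701:
  k1 = f(0.350000, -0.904701) = 2.088311
  k2 = f(0.525000, -0.539247) = 1.629555
  k3 = f(0.525000, -0.619529) = 1.709837
  k4 = f(0.700000, -0.306258) = 1.269960
  p ← -0.904701 + (0.35/6)·(k1 + 2k2 + 2k3 + k4) = -0.319207
p(0.7) ≈ -0.3192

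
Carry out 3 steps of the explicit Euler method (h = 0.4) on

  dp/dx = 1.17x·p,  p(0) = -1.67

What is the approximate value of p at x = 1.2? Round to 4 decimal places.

-2.7249

Euler: p_{n+1} = p_n + h·f(x_n, p_n).
x=0.000000, p=-1.670000: f=0.000000 → p ← -1.670000 + 0.4·0.000000 = -1.670000
x=0.400000, p=-1.670000: f=-0.781560 → p ← -1.670000 + 0.4·(-0.781560) = -1.982624
x=0.800000, p=-1.982624: f=-1.855736 → p ← -1.982624 + 0.4·(-1.855736) = -2.724918
p(1.2) ≈ -2.7249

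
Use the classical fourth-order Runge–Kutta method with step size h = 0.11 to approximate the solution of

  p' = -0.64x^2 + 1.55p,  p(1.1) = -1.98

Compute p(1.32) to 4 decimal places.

-3.0284

RK4: k1 = f(x_n, p_n); k2 = f(x_n + h/2, p_n + (h/2)·k1); k3 = f(x_n + h/2, p_n + (h/2)·k2); k4 = f(x_n + h, p_n + h·k3); p_{n+1} = p_n + (h/6)·(k1 + 2k2 + 2k3 + k4).
x=1.100000, p=-1.980000:
  k1 = f(1.100000, -1.980000) = -3.843400
  k2 = f(1.155000, -2.191387) = -4.250426
  k3 = f(1.155000, -2.213773) = -4.285125
  k4 = f(1.210000, -2.451364) = -4.736638
  p ← -1.980000 + (0.11/6)·(k1 + 2k2 + 2k3 + k4) = -2.450271
x=1.210000, p=-2.450271:
  k1 = f(1.210000, -2.450271) = -4.734944
  k2 = f(1.265000, -2.710693) = -5.225718
  k3 = f(1.265000, -2.737685) = -5.267556
  k4 = f(1.320000, -3.029702) = -5.811174
  p ← -2.450271 + (0.11/6)·(k1 + 2k2 + 2k3 + k4) = -3.028370
p(1.32) ≈ -3.0284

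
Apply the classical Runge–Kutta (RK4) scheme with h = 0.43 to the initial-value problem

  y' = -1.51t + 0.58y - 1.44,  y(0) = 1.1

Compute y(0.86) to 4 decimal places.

RK4: k1 = f(t_n, y_n); k2 = f(t_n + h/2, y_n + (h/2)·k1); k3 = f(t_n + h/2, y_n + (h/2)·k2); k4 = f(t_n + h, y_n + h·k3); y_{n+1} = y_n + (h/6)·(k1 + 2k2 + 2k3 + k4).
t=0.000000, y=1.100000:
  k1 = f(0.000000, 1.100000) = -0.802000
  k2 = f(0.215000, 0.927570) = -1.226659
  k3 = f(0.215000, 0.836268) = -1.279614
  k4 = f(0.430000, 0.549766) = -1.770436
  y ← 1.100000 + (0.43/6)·(k1 + 2k2 + 2k3 + k4) = 0.556410
t=0.430000, y=0.556410:
  k1 = f(0.430000, 0.556410) = -1.766582
  k2 = f(0.645000, 0.176594) = -2.311525
  k3 = f(0.645000, 0.059432) = -2.379480
  k4 = f(0.860000, -0.466767) = -3.009325
  y ← 0.556410 + (0.43/6)·(k1 + 2k2 + 2k3 + k4) = -0.458241
y(0.86) ≈ -0.4582

-0.4582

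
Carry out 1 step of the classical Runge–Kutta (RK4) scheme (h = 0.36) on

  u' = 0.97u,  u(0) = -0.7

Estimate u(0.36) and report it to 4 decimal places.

-0.9925

RK4: k1 = f(s_n, u_n); k2 = f(s_n + h/2, u_n + (h/2)·k1); k3 = f(s_n + h/2, u_n + (h/2)·k2); k4 = f(s_n + h, u_n + h·k3); u_{n+1} = u_n + (h/6)·(k1 + 2k2 + 2k3 + k4).
s=0.000000, u=-0.700000:
  k1 = f(0.000000, -0.700000) = -0.679000
  k2 = f(0.180000, -0.822220) = -0.797553
  k3 = f(0.180000, -0.843560) = -0.818253
  k4 = f(0.360000, -0.994571) = -0.964734
  u ← -0.700000 + (0.36/6)·(k1 + 2k2 + 2k3 + k4) = -0.992521
u(0.36) ≈ -0.9925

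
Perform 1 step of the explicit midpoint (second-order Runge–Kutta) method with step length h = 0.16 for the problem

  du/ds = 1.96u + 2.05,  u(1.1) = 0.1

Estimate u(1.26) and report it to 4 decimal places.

0.5157

Midpoint: k1 = f(s_n, u_n); k2 = f(s_n + h/2, u_n + (h/2)·k1); u_{n+1} = u_n + h·k2.
s=1.100000, u=0.100000:
  k1 = f(1.100000, 0.100000) = 2.246000
  k2 = f(1.180000, 0.279680) = 2.598173
  u ← 0.100000 + 0.16·2.598173 = 0.515708
u(1.26) ≈ 0.5157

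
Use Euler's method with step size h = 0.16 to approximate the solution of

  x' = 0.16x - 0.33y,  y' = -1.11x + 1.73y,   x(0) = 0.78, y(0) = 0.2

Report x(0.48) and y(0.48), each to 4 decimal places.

0.8235, -0.1312

Euler on (x,y): x_{n+1} = x_n + h·x', y_{n+1} = y_n + h·y'.
0.000000: (0.780000, 0.200000); f=(0.058800, -0.519800) → (0.789408, 0.116832)
0.160000: (0.789408, 0.116832); f=(0.087751, -0.674124) → (0.803448, 0.008972)
0.320000: (0.803448, 0.008972); f=(0.125591, -0.876305) → (0.823543, -0.131237)
(x(0.48), y(0.48)) ≈ (0.8235, -0.1312)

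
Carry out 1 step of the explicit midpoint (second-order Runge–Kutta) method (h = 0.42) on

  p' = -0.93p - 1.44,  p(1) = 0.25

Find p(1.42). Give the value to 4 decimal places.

Midpoint: k1 = f(t_n, p_n); k2 = f(t_n + h/2, p_n + (h/2)·k1); p_{n+1} = p_n + h·k2.
t=1.000000, p=0.250000:
  k1 = f(1.000000, 0.250000) = -1.672500
  k2 = f(1.210000, -0.101225) = -1.345861
  p ← 0.250000 + 0.42·(-1.345861) = -0.315262
p(1.42) ≈ -0.3153

-0.3153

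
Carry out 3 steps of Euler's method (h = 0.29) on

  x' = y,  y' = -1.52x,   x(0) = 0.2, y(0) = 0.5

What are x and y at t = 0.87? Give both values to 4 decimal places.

0.5398, 0.0550

Euler on (x,y): x_{n+1} = x_n + h·x', y_{n+1} = y_n + h·y'.
0.000000: (0.200000, 0.500000); f=(0.500000, -0.304000) → (0.345000, 0.411840)
0.290000: (0.345000, 0.411840); f=(0.411840, -0.524400) → (0.464434, 0.259764)
0.580000: (0.464434, 0.259764); f=(0.259764, -0.705939) → (0.539765, 0.055042)
(x(0.87), y(0.87)) ≈ (0.5398, 0.0550)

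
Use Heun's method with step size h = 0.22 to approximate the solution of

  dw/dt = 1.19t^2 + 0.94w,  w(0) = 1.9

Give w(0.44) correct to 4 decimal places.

Heun: k1 = f(t_n, w_n); k2 = f(t_n + h, w_n + h·k1); w_{n+1} = w_n + (h/2)·(k1 + k2).
t=0.000000, w=1.900000:
  k1 = f(0.000000, 1.900000) = 1.786000
  k2 = f(0.220000, 2.292920) = 2.212941
  w ← 1.900000 + (0.22/2)·(1.786000 + 2.212941) = 2.339883
t=0.220000, w=2.339883:
  k1 = f(0.220000, 2.339883) = 2.257086
  k2 = f(0.440000, 2.836443) = 2.896640
  w ← 2.339883 + (0.22/2)·(2.257086 + 2.896640) = 2.906793
w(0.44) ≈ 2.9068

2.9068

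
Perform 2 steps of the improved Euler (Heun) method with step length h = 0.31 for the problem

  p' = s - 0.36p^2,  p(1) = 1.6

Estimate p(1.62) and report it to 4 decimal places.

1.7933

Heun: k1 = f(s_n, p_n); k2 = f(s_n + h, p_n + h·k1); p_{n+1} = p_n + (h/2)·(k1 + k2).
s=1.000000, p=1.600000:
  k1 = f(1.000000, 1.600000) = 0.078400
  k2 = f(1.310000, 1.624304) = 0.360189
  p ← 1.600000 + (0.31/2)·(0.078400 + 0.360189) = 1.667981
s=1.310000, p=1.667981:
  k1 = f(1.310000, 1.667981) = 0.308422
  k2 = f(1.620000, 1.763592) = 0.500307
  p ← 1.667981 + (0.31/2)·(0.308422 + 0.500307) = 1.793334
p(1.62) ≈ 1.7933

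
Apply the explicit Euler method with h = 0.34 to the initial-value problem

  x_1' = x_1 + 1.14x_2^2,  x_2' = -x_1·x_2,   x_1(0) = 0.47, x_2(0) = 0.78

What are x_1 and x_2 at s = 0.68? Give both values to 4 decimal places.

1.3264, 0.4625

Euler on (x_1,x_2): x_1_{n+1} = x_1_n + h·x_1', x_2_{n+1} = x_2_n + h·x_2'.
0.000000: (0.470000, 0.780000); f=(1.163576, -0.366600) → (0.865616, 0.655356)
0.340000: (0.865616, 0.655356); f=(1.355236, -0.567287) → (1.326396, 0.462479)
(x_1(0.68), x_2(0.68)) ≈ (1.3264, 0.4625)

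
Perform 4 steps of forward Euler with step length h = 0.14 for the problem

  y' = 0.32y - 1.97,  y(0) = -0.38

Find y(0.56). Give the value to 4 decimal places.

Euler: y_{n+1} = y_n + h·f(t_n, y_n).
t=0.000000, y=-0.380000: f=-2.091600 → y ← -0.380000 + 0.14·(-2.091600) = -0.672824
t=0.140000, y=-0.672824: f=-2.185304 → y ← -0.672824 + 0.14·(-2.185304) = -0.978767
t=0.280000, y=-0.978767: f=-2.283205 → y ← -0.978767 + 0.14·(-2.283205) = -1.298415
t=0.420000, y=-1.298415: f=-2.385493 → y ← -1.298415 + 0.14·(-2.385493) = -1.632384
y(0.56) ≈ -1.6324

-1.6324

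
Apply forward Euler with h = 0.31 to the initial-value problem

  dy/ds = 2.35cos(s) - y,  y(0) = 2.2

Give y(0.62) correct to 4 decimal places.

2.2439

Euler: y_{n+1} = y_n + h·f(s_n, y_n).
s=0.000000, y=2.200000: f=0.150000 → y ← 2.200000 + 0.31·0.150000 = 2.246500
s=0.310000, y=2.246500: f=-0.008516 → y ← 2.246500 + 0.31·(-0.008516) = 2.243860
y(0.62) ≈ 2.2439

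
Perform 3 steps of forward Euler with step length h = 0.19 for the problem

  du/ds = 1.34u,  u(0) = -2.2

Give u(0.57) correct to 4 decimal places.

-4.3445

Euler: u_{n+1} = u_n + h·f(s_n, u_n).
s=0.000000, u=-2.200000: f=-2.948000 → u ← -2.200000 + 0.19·(-2.948000) = -2.760120
s=0.190000, u=-2.760120: f=-3.698561 → u ← -2.760120 + 0.19·(-3.698561) = -3.462847
s=0.380000, u=-3.462847: f=-4.640214 → u ← -3.462847 + 0.19·(-4.640214) = -4.344487
u(0.57) ≈ -4.3445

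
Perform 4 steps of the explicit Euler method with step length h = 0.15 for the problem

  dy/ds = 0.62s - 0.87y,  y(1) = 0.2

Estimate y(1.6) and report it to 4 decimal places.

0.4963

Euler: y_{n+1} = y_n + h·f(s_n, y_n).
s=1.000000, y=0.200000: f=0.446000 → y ← 0.200000 + 0.15·0.446000 = 0.266900
s=1.150000, y=0.266900: f=0.480797 → y ← 0.266900 + 0.15·0.480797 = 0.339020
s=1.300000, y=0.339020: f=0.511053 → y ← 0.339020 + 0.15·0.511053 = 0.415677
s=1.450000, y=0.415677: f=0.537361 → y ← 0.415677 + 0.15·0.537361 = 0.496282
y(1.6) ≈ 0.4963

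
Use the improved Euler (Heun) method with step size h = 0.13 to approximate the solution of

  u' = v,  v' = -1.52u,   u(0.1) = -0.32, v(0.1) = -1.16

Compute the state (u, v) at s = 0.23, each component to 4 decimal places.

-0.4667, -1.0819

Heun on (u,v): k1 = f(s_n, state_n); k2 = f(s_n + h, state_n + h·k1); state_{n+1} = state_n + (h/2)·(k1 + k2).
0.100000: (-0.320000, -1.160000)
  k1 = (-1.160000, 0.486400)
  predictor → (-0.470800, -1.096768)
  k2 = (-1.096768, 0.715616)
  → (-0.466690, -1.081869)
(u(0.23), v(0.23)) ≈ (-0.4667, -1.0819)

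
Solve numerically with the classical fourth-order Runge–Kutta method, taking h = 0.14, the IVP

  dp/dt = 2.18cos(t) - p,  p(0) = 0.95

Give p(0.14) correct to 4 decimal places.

1.1097

RK4: k1 = f(t_n, p_n); k2 = f(t_n + h/2, p_n + (h/2)·k1); k3 = f(t_n + h/2, p_n + (h/2)·k2); k4 = f(t_n + h, p_n + h·k3); p_{n+1} = p_n + (h/6)·(k1 + 2k2 + 2k3 + k4).
t=0.000000, p=0.950000:
  k1 = f(0.000000, 0.950000) = 1.230000
  k2 = f(0.070000, 1.036100) = 1.138561
  k3 = f(0.070000, 1.029699) = 1.144962
  k4 = f(0.140000, 1.110295) = 1.048376
  p ← 0.950000 + (0.14/6)·(k1 + 2k2 + 2k3 + k4) = 1.109727
p(0.14) ≈ 1.1097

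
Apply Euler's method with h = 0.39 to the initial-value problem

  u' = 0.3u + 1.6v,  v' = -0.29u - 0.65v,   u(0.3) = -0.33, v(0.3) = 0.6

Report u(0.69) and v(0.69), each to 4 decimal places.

0.0058, 0.4852

Euler on (u,v): u_{n+1} = u_n + h·u', v_{n+1} = v_n + h·v'.
0.300000: (-0.330000, 0.600000); f=(0.861000, -0.294300) → (0.005790, 0.485223)
(u(0.69), v(0.69)) ≈ (0.0058, 0.4852)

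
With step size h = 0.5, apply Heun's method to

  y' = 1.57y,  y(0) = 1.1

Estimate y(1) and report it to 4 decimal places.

4.8192

Heun: k1 = f(x_n, y_n); k2 = f(x_n + h, y_n + h·k1); y_{n+1} = y_n + (h/2)·(k1 + k2).
x=0.000000, y=1.100000:
  k1 = f(0.000000, 1.100000) = 1.727000
  k2 = f(0.500000, 1.963500) = 3.082695
  y ← 1.100000 + (0.5/2)·(1.727000 + 3.082695) = 2.302424
x=0.500000, y=2.302424:
  k1 = f(0.500000, 2.302424) = 3.614805
  k2 = f(1.000000, 4.109826) = 6.452427
  y ← 2.302424 + (0.5/2)·(3.614805 + 6.452427) = 4.819232
y(1) ≈ 4.8192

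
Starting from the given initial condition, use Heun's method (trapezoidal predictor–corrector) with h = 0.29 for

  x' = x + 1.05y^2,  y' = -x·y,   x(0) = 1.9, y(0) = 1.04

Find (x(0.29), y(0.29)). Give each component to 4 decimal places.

2.7765, 0.5652

Heun on (x,y): k1 = f(t_n, state_n); k2 = f(t_n + h, state_n + h·k1); state_{n+1} = state_n + (h/2)·(k1 + k2).
0.000000: (1.900000, 1.040000)
  k1 = (3.035680, -1.976000)
  predictor → (2.780347, 0.466960)
  k2 = (3.009301, -1.298311)
  → (2.776522, 0.565225)
(x(0.29), y(0.29)) ≈ (2.7765, 0.5652)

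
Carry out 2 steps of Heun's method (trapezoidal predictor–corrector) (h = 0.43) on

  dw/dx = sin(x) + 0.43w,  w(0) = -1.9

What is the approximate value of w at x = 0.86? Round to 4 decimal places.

-2.3682

Heun: k1 = f(x_n, w_n); k2 = f(x_n + h, w_n + h·k1); w_{n+1} = w_n + (h/2)·(k1 + k2).
x=0.000000, w=-1.900000:
  k1 = f(0.000000, -1.900000) = -0.817000
  k2 = f(0.430000, -2.251310) = -0.551192
  w ← -1.900000 + (0.43/2)·(-0.817000 + (-0.551192)) = -2.194161
x=0.430000, w=-2.194161:
  k1 = f(0.430000, -2.194161) = -0.526619
  k2 = f(0.860000, -2.420607) = -0.283019
  w ← -2.194161 + (0.43/2)·(-0.526619 + (-0.283019)) = -2.368233
w(0.86) ≈ -2.3682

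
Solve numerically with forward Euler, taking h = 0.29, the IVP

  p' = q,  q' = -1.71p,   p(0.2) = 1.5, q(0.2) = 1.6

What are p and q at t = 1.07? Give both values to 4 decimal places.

Euler on (p,q): p_{n+1} = p_n + h·p', q_{n+1} = q_n + h·q'.
0.200000: (1.500000, 1.600000); f=(1.600000, -2.565000) → (1.964000, 0.856150)
0.490000: (1.964000, 0.856150); f=(0.856150, -3.358440) → (2.212283, -0.117798)
0.780000: (2.212283, -0.117798); f=(-0.117798, -3.783005) → (2.178122, -1.214869)
(p(1.07), q(1.07)) ≈ (2.1781, -1.2149)

2.1781, -1.2149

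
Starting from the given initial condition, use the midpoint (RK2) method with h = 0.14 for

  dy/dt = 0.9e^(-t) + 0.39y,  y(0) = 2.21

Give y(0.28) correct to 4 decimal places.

Midpoint: k1 = f(t_n, y_n); k2 = f(t_n + h/2, y_n + (h/2)·k1); y_{n+1} = y_n + h·k2.
t=0.000000, y=2.210000:
  k1 = f(0.000000, 2.210000) = 1.761900
  k2 = f(0.070000, 2.333333) = 1.749154
  y ← 2.210000 + 0.14·1.749154 = 2.454882
t=0.140000, y=2.454882:
  k1 = f(0.140000, 2.454882) = 1.739826
  k2 = f(0.210000, 2.576669) = 1.734427
  y ← 2.454882 + 0.14·1.734427 = 2.697701
y(0.28) ≈ 2.6977

2.6977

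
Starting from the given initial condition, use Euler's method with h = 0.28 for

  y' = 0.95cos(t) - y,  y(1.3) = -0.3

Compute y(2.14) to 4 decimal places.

-0.1527

Euler: y_{n+1} = y_n + h·f(t_n, y_n).
t=1.300000, y=-0.300000: f=0.554124 → y ← -0.300000 + 0.28·0.554124 = -0.144845
t=1.580000, y=-0.144845: f=0.136102 → y ← -0.144845 + 0.28·0.136102 = -0.106737
t=1.860000, y=-0.106737: f=-0.164193 → y ← -0.106737 + 0.28·(-0.164193) = -0.152711
y(2.14) ≈ -0.1527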